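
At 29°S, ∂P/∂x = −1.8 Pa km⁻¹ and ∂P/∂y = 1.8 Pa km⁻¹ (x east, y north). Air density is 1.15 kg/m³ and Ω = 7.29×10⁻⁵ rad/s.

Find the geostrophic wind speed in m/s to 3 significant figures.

Coriolis parameter at 29°S:
f = 2Ω sin φ = 2 × 7.29×10⁻⁵ × sin 29° = 7.07×10⁻⁵ s⁻¹
In the Southern Hemisphere f is negative: f = −7.07×10⁻⁵ s⁻¹.
Component geostrophic relations (x east, y north):
u_g = −(1/(fρ)) ∂P/∂y,  v_g = (1/(fρ)) ∂P/∂x
u_g = −(1.8×10⁻³)/(−7.07×10⁻⁵ × 1.15) = 22.1 m/s;  v_g = (−1.8×10⁻³)/(−7.07×10⁻⁵ × 1.15) = 22.1 m/s
|V_g| = √(u_g² + v_g²) = 31.3 m/s

31.3 m/s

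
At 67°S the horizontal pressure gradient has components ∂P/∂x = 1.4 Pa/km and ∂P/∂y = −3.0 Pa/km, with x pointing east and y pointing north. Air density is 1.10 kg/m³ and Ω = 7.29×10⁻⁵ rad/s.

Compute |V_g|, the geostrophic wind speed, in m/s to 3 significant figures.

Coriolis parameter at 67°S:
f = 2Ω sin φ = 2 × 7.29×10⁻⁵ × sin 67° = 1.34×10⁻⁴ s⁻¹
In the Southern Hemisphere f is negative: f = −1.34×10⁻⁴ s⁻¹.
Component geostrophic relations (x east, y north):
u_g = −(1/(fρ)) ∂P/∂y,  v_g = (1/(fρ)) ∂P/∂x
u_g = −(−3.0×10⁻³)/(−1.34×10⁻⁴ × 1.10) = −20.3 m/s;  v_g = (1.4×10⁻³)/(−1.34×10⁻⁴ × 1.10) = −9.48 m/s
|V_g| = √(u_g² + v_g²) = 22.4 m/s

22.4 m/s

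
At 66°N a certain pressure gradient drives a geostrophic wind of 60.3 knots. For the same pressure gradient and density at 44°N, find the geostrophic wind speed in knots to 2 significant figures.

With the same pressure gradient and density, V_g ∝ 1/f ∝ 1/sin φ.
V₂ = V₁ · sin φ₁ / sin φ₂ = 60.3 × sin 66° / sin 44°
V₂ = 60.3 × 0.9135/0.6947 = 79 knots

79 knots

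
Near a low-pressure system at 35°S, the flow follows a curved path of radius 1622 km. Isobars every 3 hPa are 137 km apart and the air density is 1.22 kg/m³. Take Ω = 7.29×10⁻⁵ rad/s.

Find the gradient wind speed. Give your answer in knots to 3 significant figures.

Coriolis parameter at 35°S:
f = 2Ω sin φ = 2 × 7.29×10⁻⁵ × sin 35° = 8.36×10⁻⁵ s⁻¹
Pressure gradient: |∂P/∂n| = 300 Pa / 137000 m = 2.19×10⁻³ Pa/m
Geostrophic speed: V_g = |∂P/∂n|/(fρ) = 2.19×10⁻³/(8.36×10⁻⁵ × 1.22) = 21.5 m/s
Around a low, centrifugal force acts outward with Coriolis, so pressure-gradient force balances both:
(1/ρ)|∂P/∂n| = fV + V²/R  →  V² + fR·V − fR·V_g = 0
With fR = 8.36×10⁻⁵ × 1622×10³ m = 136 m/s:
V = [−fR + √((fR)² + 4 fR V_g)]/2 = [−136 + √(136² + 4×136×21.5)]/2 = 18.8 m/s
Subgeostrophic (V < V_g = 21.5 m/s), as expected around a low.
Converting: 18.8 m/s × 1.944 = 36.6 knots

36.6 knots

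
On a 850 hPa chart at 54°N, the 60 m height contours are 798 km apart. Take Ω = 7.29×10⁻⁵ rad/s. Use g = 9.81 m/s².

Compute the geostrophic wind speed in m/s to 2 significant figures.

6.3 m/s

Coriolis parameter at 54°N:
f = 2Ω sin φ = 2 × 7.29×10⁻⁵ × sin 54° = 1.18×10⁻⁴ s⁻¹
Height gradient: |∂Z/∂n| = 60 m / 798000 m = 7.52×10⁻⁵
On a pressure surface, geostrophic balance gives V_g = (g/f)|∂Z/∂n|:
V_g = 9.81 × 7.52×10⁻⁵ / 1.18×10⁻⁴ = 6.25 m/s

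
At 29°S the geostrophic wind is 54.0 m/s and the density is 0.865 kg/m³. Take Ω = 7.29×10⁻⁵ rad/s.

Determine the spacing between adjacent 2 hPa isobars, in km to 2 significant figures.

61 km

Coriolis parameter at 29°S:
f = 2Ω sin φ = 2 × 7.29×10⁻⁵ × sin 29° = 7.07×10⁻⁵ s⁻¹
Geostrophic balance rearranged: |∂P/∂n| = f ρ V_g
|∂P/∂n| = 7.07×10⁻⁵ × 0.865 × 54.0 = 3.30×10⁻³ Pa/m
Isobar spacing: Δn = ΔP/|∂P/∂n| = 200 Pa / 3.30×10⁻³ Pa/m = 60575 m ≈ 61 km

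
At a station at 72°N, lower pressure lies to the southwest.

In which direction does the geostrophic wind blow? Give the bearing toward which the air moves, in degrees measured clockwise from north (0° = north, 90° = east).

The pressure-gradient force points toward the southwest (bearing 225°).
Geostrophic balance: in the Northern Hemisphere the Coriolis force deflects motion to the right, so the geostrophic wind blows 90° to the right of the pressure-gradient force (low pressure on the left).
Rotating 225° by 90° clockwise gives 315° — the wind blows toward the northwest.

315°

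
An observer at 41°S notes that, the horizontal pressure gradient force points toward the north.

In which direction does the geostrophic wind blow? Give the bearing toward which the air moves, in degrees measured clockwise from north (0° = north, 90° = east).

270°

The pressure-gradient force points toward the north (bearing 000°).
Geostrophic balance: in the Southern Hemisphere the Coriolis force deflects motion to the left, so the geostrophic wind blows 90° to the left of the pressure-gradient force (low pressure on the right).
Rotating 000° by 90° counterclockwise gives 270° — the wind blows toward the west.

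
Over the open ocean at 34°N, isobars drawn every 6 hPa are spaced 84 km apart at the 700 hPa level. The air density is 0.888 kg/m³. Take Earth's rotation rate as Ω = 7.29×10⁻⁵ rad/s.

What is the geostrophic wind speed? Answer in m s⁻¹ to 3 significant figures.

Coriolis parameter at 34°N:
f = 2Ω sin φ = 2 × 7.29×10⁻⁵ × sin 34° = 8.15×10⁻⁵ s⁻¹
Pressure gradient: |∂P/∂n| = 600 Pa / 84000 m = 7.14×10⁻³ Pa/m
Geostrophic balance (pressure-gradient force = Coriolis force):
V_g = (1/(fρ)) |∂P/∂n| = 7.14×10⁻³ / (8.15×10⁻⁵ × 0.888) = 98.7 m/s

98.7 m s⁻¹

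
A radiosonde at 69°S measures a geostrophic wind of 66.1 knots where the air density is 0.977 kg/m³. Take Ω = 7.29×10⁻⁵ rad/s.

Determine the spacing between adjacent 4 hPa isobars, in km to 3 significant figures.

88.5 km

Coriolis parameter at 69°S:
f = 2Ω sin φ = 2 × 7.29×10⁻⁵ × sin 69° = 1.36×10⁻⁴ s⁻¹
Wind speed in SI: 66.1 knots = 34.0 m/s
Geostrophic balance rearranged: |∂P/∂n| = f ρ V_g
|∂P/∂n| = 1.36×10⁻⁴ × 0.977 × 34.0 = 4.52×10⁻³ Pa/m
Isobar spacing: Δn = ΔP/|∂P/∂n| = 400 Pa / 4.52×10⁻³ Pa/m = 88454 m ≈ 88.5 km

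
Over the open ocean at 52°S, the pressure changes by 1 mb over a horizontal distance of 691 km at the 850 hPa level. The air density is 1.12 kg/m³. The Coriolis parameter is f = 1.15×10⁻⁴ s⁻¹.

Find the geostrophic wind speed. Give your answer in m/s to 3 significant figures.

Pressure gradient: |∂P/∂n| = 100 Pa / 691000 m = 1.45×10⁻⁴ Pa/m
Geostrophic balance (pressure-gradient force = Coriolis force):
V_g = (1/(fρ)) |∂P/∂n| = 1.45×10⁻⁴ / (1.15×10⁻⁴ × 1.12) = 1.12 m/s

1.12 m/s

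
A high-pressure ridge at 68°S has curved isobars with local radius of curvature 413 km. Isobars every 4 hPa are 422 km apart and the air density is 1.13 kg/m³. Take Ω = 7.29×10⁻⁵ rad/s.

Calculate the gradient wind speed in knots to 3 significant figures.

Coriolis parameter at 68°S:
f = 2Ω sin φ = 2 × 7.29×10⁻⁵ × sin 68° = 1.35×10⁻⁴ s⁻¹
Pressure gradient: |∂P/∂n| = 400 Pa / 422000 m = 9.48×10⁻⁴ Pa/m
Geostrophic speed: V_g = |∂P/∂n|/(fρ) = 9.48×10⁻⁴/(1.35×10⁻⁴ × 1.13) = 6.21 m/s
Around a high, pressure-gradient force acts outward with centrifugal, so Coriolis balances both:
fV = (1/ρ)|∂P/∂n| + V²/R  →  V² − fR·V + fR·V_g = 0
With fR = 1.35×10⁻⁴ × 413×10³ m = 55.8 m/s:
V = [fR − √((fR)² − 4 fR V_g)]/2 = [55.8 − √(55.8² − 4×55.8×6.21)]/2 = 7.11 m/s
Supergeostrophic (V > V_g = 6.21 m/s), as expected around a high.
Converting: 7.11 m/s × 1.944 = 13.8 knots

13.8 knots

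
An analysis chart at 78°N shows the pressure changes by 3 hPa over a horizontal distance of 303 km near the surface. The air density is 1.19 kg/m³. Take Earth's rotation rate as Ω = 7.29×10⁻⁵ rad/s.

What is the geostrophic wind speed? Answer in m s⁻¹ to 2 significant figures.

5.8 m s⁻¹

Coriolis parameter at 78°N:
f = 2Ω sin φ = 2 × 7.29×10⁻⁵ × sin 78° = 1.43×10⁻⁴ s⁻¹
Pressure gradient: |∂P/∂n| = 300 Pa / 303000 m = 9.90×10⁻⁴ Pa/m
Geostrophic balance (pressure-gradient force = Coriolis force):
V_g = (1/(fρ)) |∂P/∂n| = 9.90×10⁻⁴ / (1.43×10⁻⁴ × 1.19) = 5.83 m/s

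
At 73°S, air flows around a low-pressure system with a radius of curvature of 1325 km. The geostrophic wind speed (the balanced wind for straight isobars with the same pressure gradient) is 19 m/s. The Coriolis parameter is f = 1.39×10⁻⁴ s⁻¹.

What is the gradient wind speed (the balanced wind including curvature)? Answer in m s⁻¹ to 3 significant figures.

17.4 m s⁻¹

Around a low, centrifugal force acts outward with Coriolis, so pressure-gradient force balances both:
(1/ρ)|∂P/∂n| = fV + V²/R  →  V² + fR·V − fR·V_g = 0
With fR = 1.39×10⁻⁴ × 1325×10³ m = 184 m/s:
V = [−fR + √((fR)² + 4 fR V_g)]/2 = [−184 + √(184² + 4×184×19)]/2 = 17.4 m/s
Subgeostrophic (V < V_g = 19 m/s), as expected around a low.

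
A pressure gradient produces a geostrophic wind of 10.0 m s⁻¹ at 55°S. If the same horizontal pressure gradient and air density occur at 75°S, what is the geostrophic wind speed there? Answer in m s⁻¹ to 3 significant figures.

With the same pressure gradient and density, V_g ∝ 1/f ∝ 1/sin φ.
V₂ = V₁ · sin φ₁ / sin φ₂ = 10.0 × sin 55° / sin 75°
V₂ = 10.0 × 0.8192/0.9659 = 8.48 m s⁻¹

8.48 m s⁻¹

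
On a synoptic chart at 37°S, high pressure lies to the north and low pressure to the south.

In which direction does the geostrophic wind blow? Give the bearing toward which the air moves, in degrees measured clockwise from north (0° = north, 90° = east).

090°

The pressure-gradient force points toward the south (bearing 180°).
Geostrophic balance: in the Southern Hemisphere the Coriolis force deflects motion to the left, so the geostrophic wind blows 90° to the left of the pressure-gradient force (low pressure on the right).
Rotating 180° by 90° counterclockwise gives 090° — the wind blows toward the east.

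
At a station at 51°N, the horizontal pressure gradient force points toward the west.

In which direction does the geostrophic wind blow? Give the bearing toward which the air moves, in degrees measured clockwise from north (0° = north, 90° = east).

The pressure-gradient force points toward the west (bearing 270°).
Geostrophic balance: in the Northern Hemisphere the Coriolis force deflects motion to the right, so the geostrophic wind blows 90° to the right of the pressure-gradient force (low pressure on the left).
Rotating 270° by 90° clockwise gives 000° — the wind blows toward the north.

000°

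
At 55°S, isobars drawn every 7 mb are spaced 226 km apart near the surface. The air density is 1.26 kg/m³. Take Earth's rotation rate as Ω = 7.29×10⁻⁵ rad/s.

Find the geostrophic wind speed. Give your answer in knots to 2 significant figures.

Coriolis parameter at 55°S:
f = 2Ω sin φ = 2 × 7.29×10⁻⁵ × sin 55° = 1.19×10⁻⁴ s⁻¹
Pressure gradient: |∂P/∂n| = 700 Pa / 226000 m = 3.10×10⁻³ Pa/m
Geostrophic balance (pressure-gradient force = Coriolis force):
V_g = (1/(fρ)) |∂P/∂n| = 3.10×10⁻³ / (1.19×10⁻⁴ × 1.26) = 20.6 m/s
Converting: 20.6 m/s × 1.944 = 40 knots

40 knots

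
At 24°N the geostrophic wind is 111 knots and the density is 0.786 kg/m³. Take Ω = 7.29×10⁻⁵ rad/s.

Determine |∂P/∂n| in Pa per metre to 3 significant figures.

Coriolis parameter at 24°N:
f = 2Ω sin φ = 2 × 7.29×10⁻⁵ × sin 24° = 5.93×10⁻⁵ s⁻¹
Wind speed in SI: 111 knots = 57.1 m/s
Geostrophic balance rearranged: |∂P/∂n| = f ρ V_g
|∂P/∂n| = 5.93×10⁻⁵ × 0.786 × 57.1 = 2.66×10⁻³ Pa/m

2.66×10⁻³ Pa/m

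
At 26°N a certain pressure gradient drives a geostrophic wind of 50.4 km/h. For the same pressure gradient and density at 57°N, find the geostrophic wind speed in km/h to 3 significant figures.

26.3 km/h

With the same pressure gradient and density, V_g ∝ 1/f ∝ 1/sin φ.
V₂ = V₁ · sin φ₁ / sin φ₂ = 50.4 × sin 26° / sin 57°
V₂ = 50.4 × 0.4384/0.8387 = 26.3 km/h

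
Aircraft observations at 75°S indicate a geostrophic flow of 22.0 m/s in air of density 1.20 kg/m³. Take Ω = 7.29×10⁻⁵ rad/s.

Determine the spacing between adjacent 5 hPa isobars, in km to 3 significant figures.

134 km

Coriolis parameter at 75°S:
f = 2Ω sin φ = 2 × 7.29×10⁻⁵ × sin 75° = 1.41×10⁻⁴ s⁻¹
Geostrophic balance rearranged: |∂P/∂n| = f ρ V_g
|∂P/∂n| = 1.41×10⁻⁴ × 1.20 × 22.0 = 3.72×10⁻³ Pa/m
Isobar spacing: Δn = ΔP/|∂P/∂n| = 500 Pa / 3.72×10⁻³ Pa/m = 134482 m ≈ 134 km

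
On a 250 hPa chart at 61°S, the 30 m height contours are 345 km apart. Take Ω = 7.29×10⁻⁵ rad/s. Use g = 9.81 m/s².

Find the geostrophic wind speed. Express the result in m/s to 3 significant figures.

Coriolis parameter at 61°S:
f = 2Ω sin φ = 2 × 7.29×10⁻⁵ × sin 61° = 1.28×10⁻⁴ s⁻¹
Height gradient: |∂Z/∂n| = 30 m / 345000 m = 8.70×10⁻⁵
On a pressure surface, geostrophic balance gives V_g = (g/f)|∂Z/∂n|:
V_g = 9.81 × 8.70×10⁻⁵ / 1.28×10⁻⁴ = 6.69 m/s

6.69 m/s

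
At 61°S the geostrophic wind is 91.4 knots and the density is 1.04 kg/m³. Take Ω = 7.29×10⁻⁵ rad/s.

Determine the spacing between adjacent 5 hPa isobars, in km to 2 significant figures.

Coriolis parameter at 61°S:
f = 2Ω sin φ = 2 × 7.29×10⁻⁵ × sin 61° = 1.28×10⁻⁴ s⁻¹
Wind speed in SI: 91.4 knots = 47.0 m/s
Geostrophic balance rearranged: |∂P/∂n| = f ρ V_g
|∂P/∂n| = 1.28×10⁻⁴ × 1.04 × 47.0 = 6.24×10⁻³ Pa/m
Isobar spacing: Δn = ΔP/|∂P/∂n| = 500 Pa / 6.24×10⁻³ Pa/m = 80182 m ≈ 80 km

80 km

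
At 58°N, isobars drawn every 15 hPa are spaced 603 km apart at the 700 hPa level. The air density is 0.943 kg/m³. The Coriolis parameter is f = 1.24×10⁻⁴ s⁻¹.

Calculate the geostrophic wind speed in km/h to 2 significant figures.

77 km/h

Pressure gradient: |∂P/∂n| = 1500 Pa / 603000 m = 2.49×10⁻³ Pa/m
Geostrophic balance (pressure-gradient force = Coriolis force):
V_g = (1/(fρ)) |∂P/∂n| = 2.49×10⁻³ / (1.24×10⁻⁴ × 0.943) = 21.3 m/s
Converting: 21.3 m/s × 3.6 = 77 km/h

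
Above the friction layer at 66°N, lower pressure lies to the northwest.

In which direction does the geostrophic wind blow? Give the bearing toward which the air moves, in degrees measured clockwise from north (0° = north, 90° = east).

The pressure-gradient force points toward the northwest (bearing 315°).
Geostrophic balance: in the Northern Hemisphere the Coriolis force deflects motion to the right, so the geostrophic wind blows 90° to the right of the pressure-gradient force (low pressure on the left).
Rotating 315° by 90° clockwise gives 045° — the wind blows toward the northeast.

045°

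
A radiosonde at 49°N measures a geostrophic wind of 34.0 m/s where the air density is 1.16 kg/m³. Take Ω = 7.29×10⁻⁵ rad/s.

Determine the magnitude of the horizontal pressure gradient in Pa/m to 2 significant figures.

4.3×10⁻³ Pa/m

Coriolis parameter at 49°N:
f = 2Ω sin φ = 2 × 7.29×10⁻⁵ × sin 49° = 1.10×10⁻⁴ s⁻¹
Geostrophic balance rearranged: |∂P/∂n| = f ρ V_g
|∂P/∂n| = 1.10×10⁻⁴ × 1.16 × 34.0 = 4.34×10⁻³ Pa/m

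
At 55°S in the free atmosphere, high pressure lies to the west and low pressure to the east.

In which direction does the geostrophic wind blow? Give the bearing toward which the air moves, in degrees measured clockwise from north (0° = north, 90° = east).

000°

The pressure-gradient force points toward the east (bearing 090°).
Geostrophic balance: in the Southern Hemisphere the Coriolis force deflects motion to the left, so the geostrophic wind blows 90° to the left of the pressure-gradient force (low pressure on the right).
Rotating 090° by 90° counterclockwise gives 000° — the wind blows toward the north.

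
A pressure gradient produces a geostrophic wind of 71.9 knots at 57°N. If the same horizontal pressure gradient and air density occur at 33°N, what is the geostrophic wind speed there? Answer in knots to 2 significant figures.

110 knots

With the same pressure gradient and density, V_g ∝ 1/f ∝ 1/sin φ.
V₂ = V₁ · sin φ₁ / sin φ₂ = 71.9 × sin 57° / sin 33°
V₂ = 71.9 × 0.8387/0.5446 = 110 knots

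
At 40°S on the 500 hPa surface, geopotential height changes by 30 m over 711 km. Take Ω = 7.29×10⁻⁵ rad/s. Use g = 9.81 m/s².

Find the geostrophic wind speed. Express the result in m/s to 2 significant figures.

4.4 m/s

Coriolis parameter at 40°S:
f = 2Ω sin φ = 2 × 7.29×10⁻⁵ × sin 40° = 9.37×10⁻⁵ s⁻¹
Height gradient: |∂Z/∂n| = 30 m / 711000 m = 4.22×10⁻⁵
On a pressure surface, geostrophic balance gives V_g = (g/f)|∂Z/∂n|:
V_g = 9.81 × 4.22×10⁻⁵ / 9.37×10⁻⁵ = 4.42 m/s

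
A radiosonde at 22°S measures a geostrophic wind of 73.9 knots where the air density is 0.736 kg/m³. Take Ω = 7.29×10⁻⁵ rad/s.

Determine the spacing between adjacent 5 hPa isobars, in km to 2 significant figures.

Coriolis parameter at 22°S:
f = 2Ω sin φ = 2 × 7.29×10⁻⁵ × sin 22° = 5.46×10⁻⁵ s⁻¹
Wind speed in SI: 73.9 knots = 38.0 m/s
Geostrophic balance rearranged: |∂P/∂n| = f ρ V_g
|∂P/∂n| = 5.46×10⁻⁵ × 0.736 × 38.0 = 1.53×10⁻³ Pa/m
Isobar spacing: Δn = ΔP/|∂P/∂n| = 500 Pa / 1.53×10⁻³ Pa/m = 327172 m ≈ 330 km

330 km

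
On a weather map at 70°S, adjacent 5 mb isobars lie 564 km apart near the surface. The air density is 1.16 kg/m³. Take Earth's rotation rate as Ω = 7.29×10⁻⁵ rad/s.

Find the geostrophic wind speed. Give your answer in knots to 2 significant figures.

11 knots

Coriolis parameter at 70°S:
f = 2Ω sin φ = 2 × 7.29×10⁻⁵ × sin 70° = 1.37×10⁻⁴ s⁻¹
Pressure gradient: |∂P/∂n| = 500 Pa / 564000 m = 8.87×10⁻⁴ Pa/m
Geostrophic balance (pressure-gradient force = Coriolis force):
V_g = (1/(fρ)) |∂P/∂n| = 8.87×10⁻⁴ / (1.37×10⁻⁴ × 1.16) = 5.58 m/s
Converting: 5.58 m/s × 1.944 = 11 knots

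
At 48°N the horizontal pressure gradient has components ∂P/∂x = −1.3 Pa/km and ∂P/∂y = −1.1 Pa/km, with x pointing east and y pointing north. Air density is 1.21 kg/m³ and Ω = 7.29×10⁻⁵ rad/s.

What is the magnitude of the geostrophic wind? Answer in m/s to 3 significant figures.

13.0 m/s

Coriolis parameter at 48°N:
f = 2Ω sin φ = 2 × 7.29×10⁻⁵ × sin 48° = 1.08×10⁻⁴ s⁻¹
Component geostrophic relations (x east, y north):
u_g = −(1/(fρ)) ∂P/∂y,  v_g = (1/(fρ)) ∂P/∂x
u_g = −(−1.1×10⁻³)/(1.08×10⁻⁴ × 1.21) = 8.39 m/s;  v_g = (−1.3×10⁻³)/(1.08×10⁻⁴ × 1.21) = −9.92 m/s
|V_g| = √(u_g² + v_g²) = 13.0 m/s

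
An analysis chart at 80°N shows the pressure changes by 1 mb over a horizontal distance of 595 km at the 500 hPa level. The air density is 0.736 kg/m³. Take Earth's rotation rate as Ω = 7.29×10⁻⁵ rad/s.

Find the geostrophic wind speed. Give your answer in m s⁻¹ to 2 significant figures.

Coriolis parameter at 80°N:
f = 2Ω sin φ = 2 × 7.29×10⁻⁵ × sin 80° = 1.44×10⁻⁴ s⁻¹
Pressure gradient: |∂P/∂n| = 100 Pa / 595000 m = 1.68×10⁻⁴ Pa/m
Geostrophic balance (pressure-gradient force = Coriolis force):
V_g = (1/(fρ)) |∂P/∂n| = 1.68×10⁻⁴ / (1.44×10⁻⁴ × 0.736) = 1.59 m/s

1.6 m s⁻¹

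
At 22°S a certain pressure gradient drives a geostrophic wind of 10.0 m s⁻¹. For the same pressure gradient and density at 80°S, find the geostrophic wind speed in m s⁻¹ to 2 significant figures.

With the same pressure gradient and density, V_g ∝ 1/f ∝ 1/sin φ.
V₂ = V₁ · sin φ₁ / sin φ₂ = 10.0 × sin 22° / sin 80°
V₂ = 10.0 × 0.3746/0.9848 = 3.8 m s⁻¹

3.8 m s⁻¹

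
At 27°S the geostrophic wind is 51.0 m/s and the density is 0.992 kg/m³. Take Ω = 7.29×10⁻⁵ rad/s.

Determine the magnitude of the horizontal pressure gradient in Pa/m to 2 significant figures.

Coriolis parameter at 27°S:
f = 2Ω sin φ = 2 × 7.29×10⁻⁵ × sin 27° = 6.62×10⁻⁵ s⁻¹
Geostrophic balance rearranged: |∂P/∂n| = f ρ V_g
|∂P/∂n| = 6.62×10⁻⁵ × 0.992 × 51.0 = 3.35×10⁻³ Pa/m

3.3×10⁻³ Pa/m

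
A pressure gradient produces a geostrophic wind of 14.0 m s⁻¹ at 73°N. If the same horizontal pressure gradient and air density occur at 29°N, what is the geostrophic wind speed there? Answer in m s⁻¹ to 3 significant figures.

27.6 m s⁻¹

With the same pressure gradient and density, V_g ∝ 1/f ∝ 1/sin φ.
V₂ = V₁ · sin φ₁ / sin φ₂ = 14.0 × sin 73° / sin 29°
V₂ = 14.0 × 0.9563/0.4848 = 27.6 m s⁻¹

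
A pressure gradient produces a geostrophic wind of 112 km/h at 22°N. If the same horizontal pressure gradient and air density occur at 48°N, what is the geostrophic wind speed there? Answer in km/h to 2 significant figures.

56 km/h

With the same pressure gradient and density, V_g ∝ 1/f ∝ 1/sin φ.
V₂ = V₁ · sin φ₁ / sin φ₂ = 112 × sin 22° / sin 48°
V₂ = 112 × 0.3746/0.7431 = 56 km/h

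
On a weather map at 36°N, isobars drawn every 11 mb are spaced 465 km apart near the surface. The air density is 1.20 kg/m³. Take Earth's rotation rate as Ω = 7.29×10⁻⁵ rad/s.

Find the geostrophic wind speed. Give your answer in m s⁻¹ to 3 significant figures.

Coriolis parameter at 36°N:
f = 2Ω sin φ = 2 × 7.29×10⁻⁵ × sin 36° = 8.57×10⁻⁵ s⁻¹
Pressure gradient: |∂P/∂n| = 1100 Pa / 465000 m = 2.37×10⁻³ Pa/m
Geostrophic balance (pressure-gradient force = Coriolis force):
V_g = (1/(fρ)) |∂P/∂n| = 2.37×10⁻³ / (8.57×10⁻⁵ × 1.20) = 23.0 m/s

23.0 m s⁻¹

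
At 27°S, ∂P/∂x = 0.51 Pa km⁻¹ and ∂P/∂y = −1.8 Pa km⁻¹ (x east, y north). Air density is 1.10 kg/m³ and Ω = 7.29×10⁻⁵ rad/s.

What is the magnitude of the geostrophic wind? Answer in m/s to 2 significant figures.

26 m/s

Coriolis parameter at 27°S:
f = 2Ω sin φ = 2 × 7.29×10⁻⁵ × sin 27° = 6.62×10⁻⁵ s⁻¹
In the Southern Hemisphere f is negative: f = −6.62×10⁻⁵ s⁻¹.
Component geostrophic relations (x east, y north):
u_g = −(1/(fρ)) ∂P/∂y,  v_g = (1/(fρ)) ∂P/∂x
u_g = −(−1.8×10⁻³)/(−6.62×10⁻⁵ × 1.10) = −24.7 m/s;  v_g = (0.51×10⁻³)/(−6.62×10⁻⁵ × 1.10) = −7.00 m/s
|V_g| = √(u_g² + v_g²) = 25.7 m/s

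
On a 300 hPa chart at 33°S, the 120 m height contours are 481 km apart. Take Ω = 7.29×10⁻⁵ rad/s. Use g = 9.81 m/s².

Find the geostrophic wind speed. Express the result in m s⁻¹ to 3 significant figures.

30.8 m s⁻¹

Coriolis parameter at 33°S:
f = 2Ω sin φ = 2 × 7.29×10⁻⁵ × sin 33° = 7.94×10⁻⁵ s⁻¹
Height gradient: |∂Z/∂n| = 120 m / 481000 m = 2.49×10⁻⁴
On a pressure surface, geostrophic balance gives V_g = (g/f)|∂Z/∂n|:
V_g = 9.81 × 2.49×10⁻⁴ / 7.94×10⁻⁵ = 30.8 m/s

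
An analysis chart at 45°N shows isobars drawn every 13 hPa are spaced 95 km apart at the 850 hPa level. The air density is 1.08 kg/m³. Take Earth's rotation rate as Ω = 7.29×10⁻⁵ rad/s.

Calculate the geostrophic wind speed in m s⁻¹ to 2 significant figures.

120 m s⁻¹

Coriolis parameter at 45°N:
f = 2Ω sin φ = 2 × 7.29×10⁻⁵ × sin 45° = 1.03×10⁻⁴ s⁻¹
Pressure gradient: |∂P/∂n| = 1300 Pa / 95000 m = 1.37×10⁻² Pa/m
Geostrophic balance (pressure-gradient force = Coriolis force):
V_g = (1/(fρ)) |∂P/∂n| = 1.37×10⁻² / (1.03×10⁻⁴ × 1.08) = 123 m/s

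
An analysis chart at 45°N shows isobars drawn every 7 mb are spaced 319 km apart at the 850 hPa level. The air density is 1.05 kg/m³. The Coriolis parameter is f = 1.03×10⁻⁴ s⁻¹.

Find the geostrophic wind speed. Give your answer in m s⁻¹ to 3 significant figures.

Pressure gradient: |∂P/∂n| = 700 Pa / 319000 m = 2.19×10⁻³ Pa/m
Geostrophic balance (pressure-gradient force = Coriolis force):
V_g = (1/(fρ)) |∂P/∂n| = 2.19×10⁻³ / (1.03×10⁻⁴ × 1.05) = 20.3 m/s

20.3 m s⁻¹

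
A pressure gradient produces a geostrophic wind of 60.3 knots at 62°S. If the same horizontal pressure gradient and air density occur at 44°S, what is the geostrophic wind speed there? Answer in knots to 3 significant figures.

76.6 knots

With the same pressure gradient and density, V_g ∝ 1/f ∝ 1/sin φ.
V₂ = V₁ · sin φ₁ / sin φ₂ = 60.3 × sin 62° / sin 44°
V₂ = 60.3 × 0.8829/0.6947 = 76.6 knots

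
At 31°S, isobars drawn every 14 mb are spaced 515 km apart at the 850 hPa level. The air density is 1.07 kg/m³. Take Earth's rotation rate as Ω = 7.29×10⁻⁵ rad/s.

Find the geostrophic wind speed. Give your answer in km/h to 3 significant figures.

122 km/h

Coriolis parameter at 31°S:
f = 2Ω sin φ = 2 × 7.29×10⁻⁵ × sin 31° = 7.51×10⁻⁵ s⁻¹
Pressure gradient: |∂P/∂n| = 1400 Pa / 515000 m = 2.72×10⁻³ Pa/m
Geostrophic balance (pressure-gradient force = Coriolis force):
V_g = (1/(fρ)) |∂P/∂n| = 2.72×10⁻³ / (7.51×10⁻⁵ × 1.07) = 33.8 m/s
Converting: 33.8 m/s × 3.6 = 122 km/h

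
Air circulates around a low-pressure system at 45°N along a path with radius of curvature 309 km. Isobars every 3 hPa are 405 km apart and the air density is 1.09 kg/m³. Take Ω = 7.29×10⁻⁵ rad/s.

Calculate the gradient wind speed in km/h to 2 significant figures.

Coriolis parameter at 45°N:
f = 2Ω sin φ = 2 × 7.29×10⁻⁵ × sin 45° = 1.03×10⁻⁴ s⁻¹
Pressure gradient: |∂P/∂n| = 300 Pa / 405000 m = 7.41×10⁻⁴ Pa/m
Geostrophic speed: V_g = |∂P/∂n|/(fρ) = 7.41×10⁻⁴/(1.03×10⁻⁴ × 1.09) = 6.59 m/s
Around a low, centrifugal force acts outward with Coriolis, so pressure-gradient force balances both:
(1/ρ)|∂P/∂n| = fV + V²/R  →  V² + fR·V − fR·V_g = 0
With fR = 1.03×10⁻⁴ × 309×10³ m = 31.9 m/s:
V = [−fR + √((fR)² + 4 fR V_g)]/2 = [−31.9 + √(31.9² + 4×31.9×6.59)]/2 = 5.61 m/s
Subgeostrophic (V < V_g = 6.59 m/s), as expected around a low.
Converting: 5.61 m/s × 3.6 = 20 km/h

20 km/h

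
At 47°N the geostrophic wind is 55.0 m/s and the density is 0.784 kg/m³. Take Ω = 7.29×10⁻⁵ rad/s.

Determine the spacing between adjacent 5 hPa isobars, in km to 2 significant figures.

110 km

Coriolis parameter at 47°N:
f = 2Ω sin φ = 2 × 7.29×10⁻⁵ × sin 47° = 1.07×10⁻⁴ s⁻¹
Geostrophic balance rearranged: |∂P/∂n| = f ρ V_g
|∂P/∂n| = 1.07×10⁻⁴ × 0.784 × 55.0 = 4.60×10⁻³ Pa/m
Isobar spacing: Δn = ΔP/|∂P/∂n| = 500 Pa / 4.60×10⁻³ Pa/m = 108744 m ≈ 110 km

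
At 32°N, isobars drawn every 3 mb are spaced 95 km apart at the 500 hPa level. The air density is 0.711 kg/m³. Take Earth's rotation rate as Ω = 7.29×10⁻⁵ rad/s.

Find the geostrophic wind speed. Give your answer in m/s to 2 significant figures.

Coriolis parameter at 32°N:
f = 2Ω sin φ = 2 × 7.29×10⁻⁵ × sin 32° = 7.73×10⁻⁵ s⁻¹
Pressure gradient: |∂P/∂n| = 300 Pa / 95000 m = 3.16×10⁻³ Pa/m
Geostrophic balance (pressure-gradient force = Coriolis force):
V_g = (1/(fρ)) |∂P/∂n| = 3.16×10⁻³ / (7.73×10⁻⁵ × 0.711) = 57.5 m/s

57 m/s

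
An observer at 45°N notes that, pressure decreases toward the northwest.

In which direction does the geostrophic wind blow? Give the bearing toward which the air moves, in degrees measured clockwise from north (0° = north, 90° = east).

The pressure-gradient force points toward the northwest (bearing 315°).
Geostrophic balance: in the Northern Hemisphere the Coriolis force deflects motion to the right, so the geostrophic wind blows 90° to the right of the pressure-gradient force (low pressure on the left).
Rotating 315° by 90° clockwise gives 045° — the wind blows toward the northeast.

045°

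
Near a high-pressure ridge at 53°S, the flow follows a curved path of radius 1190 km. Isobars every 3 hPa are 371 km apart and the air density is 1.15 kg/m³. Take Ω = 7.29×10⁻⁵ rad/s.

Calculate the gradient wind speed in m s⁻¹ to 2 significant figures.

Coriolis parameter at 53°S:
f = 2Ω sin φ = 2 × 7.29×10⁻⁵ × sin 53° = 1.16×10⁻⁴ s⁻¹
Pressure gradient: |∂P/∂n| = 300 Pa / 371000 m = 8.09×10⁻⁴ Pa/m
Geostrophic speed: V_g = |∂P/∂n|/(fρ) = 8.09×10⁻⁴/(1.16×10⁻⁴ × 1.15) = 6.04 m/s
Around a high, pressure-gradient force acts outward with centrifugal, so Coriolis balances both:
fV = (1/ρ)|∂P/∂n| + V²/R  →  V² − fR·V + fR·V_g = 0
With fR = 1.16×10⁻⁴ × 1190×10³ m = 139 m/s:
V = [fR − √((fR)² − 4 fR V_g)]/2 = [139 − √(139² − 4×139×6.04)]/2 = 6.33 m/s
Supergeostrophic (V > V_g = 6.04 m/s), as expected around a high.

6.3 m s⁻¹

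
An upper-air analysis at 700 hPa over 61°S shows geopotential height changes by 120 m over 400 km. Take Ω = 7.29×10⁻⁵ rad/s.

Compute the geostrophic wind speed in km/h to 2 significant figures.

83 km/h

Coriolis parameter at 61°S:
f = 2Ω sin φ = 2 × 7.29×10⁻⁵ × sin 61° = 1.28×10⁻⁴ s⁻¹
Height gradient: |∂Z/∂n| = 120 m / 400000 m = 3.00×10⁻⁴
On a pressure surface, geostrophic balance gives V_g = (g/f)|∂Z/∂n|:
V_g = 9.81 × 3.00×10⁻⁴ / 1.28×10⁻⁴ = 23.1 m/s
Converting: 23.1 m/s × 3.6 = 83 km/h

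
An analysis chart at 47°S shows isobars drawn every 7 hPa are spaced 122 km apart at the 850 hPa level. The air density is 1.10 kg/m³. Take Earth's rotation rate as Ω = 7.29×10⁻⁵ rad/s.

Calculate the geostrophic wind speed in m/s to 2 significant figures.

Coriolis parameter at 47°S:
f = 2Ω sin φ = 2 × 7.29×10⁻⁵ × sin 47° = 1.07×10⁻⁴ s⁻¹
Pressure gradient: |∂P/∂n| = 700 Pa / 122000 m = 5.74×10⁻³ Pa/m
Geostrophic balance (pressure-gradient force = Coriolis force):
V_g = (1/(fρ)) |∂P/∂n| = 5.74×10⁻³ / (1.07×10⁻⁴ × 1.10) = 48.9 m/s

49 m/s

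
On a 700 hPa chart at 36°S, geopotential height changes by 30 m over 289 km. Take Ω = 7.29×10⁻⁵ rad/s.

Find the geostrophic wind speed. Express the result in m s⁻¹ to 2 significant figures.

12 m s⁻¹

Coriolis parameter at 36°S:
f = 2Ω sin φ = 2 × 7.29×10⁻⁵ × sin 36° = 8.57×10⁻⁵ s⁻¹
Height gradient: |∂Z/∂n| = 30 m / 289000 m = 1.04×10⁻⁴
On a pressure surface, geostrophic balance gives V_g = (g/f)|∂Z/∂n|:
V_g = 9.81 × 1.04×10⁻⁴ / 8.57×10⁻⁵ = 11.9 m/s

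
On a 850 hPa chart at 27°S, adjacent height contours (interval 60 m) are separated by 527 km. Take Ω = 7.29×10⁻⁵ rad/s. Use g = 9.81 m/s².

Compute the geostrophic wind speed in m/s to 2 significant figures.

17 m/s

Coriolis parameter at 27°S:
f = 2Ω sin φ = 2 × 7.29×10⁻⁵ × sin 27° = 6.62×10⁻⁵ s⁻¹
Height gradient: |∂Z/∂n| = 60 m / 527000 m = 1.14×10⁻⁴
On a pressure surface, geostrophic balance gives V_g = (g/f)|∂Z/∂n|:
V_g = 9.81 × 1.14×10⁻⁴ / 6.62×10⁻⁵ = 16.9 m/s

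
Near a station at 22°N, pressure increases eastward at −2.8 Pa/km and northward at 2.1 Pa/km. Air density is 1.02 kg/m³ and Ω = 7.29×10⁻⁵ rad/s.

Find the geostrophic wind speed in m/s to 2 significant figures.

63 m/s

Coriolis parameter at 22°N:
f = 2Ω sin φ = 2 × 7.29×10⁻⁵ × sin 22° = 5.46×10⁻⁵ s⁻¹
Component geostrophic relations (x east, y north):
u_g = −(1/(fρ)) ∂P/∂y,  v_g = (1/(fρ)) ∂P/∂x
u_g = −(2.1×10⁻³)/(5.46×10⁻⁵ × 1.02) = −37.7 m/s;  v_g = (−2.8×10⁻³)/(5.46×10⁻⁵ × 1.02) = −50.3 m/s
|V_g| = √(u_g² + v_g²) = 62.8 m/s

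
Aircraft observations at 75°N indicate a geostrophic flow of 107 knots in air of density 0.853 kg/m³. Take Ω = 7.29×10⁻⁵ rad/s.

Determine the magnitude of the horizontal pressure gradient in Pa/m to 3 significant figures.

6.61×10⁻³ Pa/m

Coriolis parameter at 75°N:
f = 2Ω sin φ = 2 × 7.29×10⁻⁵ × sin 75° = 1.41×10⁻⁴ s⁻¹
Wind speed in SI: 107 knots = 55.0 m/s
Geostrophic balance rearranged: |∂P/∂n| = f ρ V_g
|∂P/∂n| = 1.41×10⁻⁴ × 0.853 × 55.0 = 6.61×10⁻³ Pa/m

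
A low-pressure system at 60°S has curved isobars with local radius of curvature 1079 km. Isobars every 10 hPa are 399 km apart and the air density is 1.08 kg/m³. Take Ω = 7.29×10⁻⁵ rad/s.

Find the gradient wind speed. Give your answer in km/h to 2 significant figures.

59 km/h

Coriolis parameter at 60°S:
f = 2Ω sin φ = 2 × 7.29×10⁻⁵ × sin 60° = 1.26×10⁻⁴ s⁻¹
Pressure gradient: |∂P/∂n| = 1000 Pa / 399000 m = 2.51×10⁻³ Pa/m
Geostrophic speed: V_g = |∂P/∂n|/(fρ) = 2.51×10⁻³/(1.26×10⁻⁴ × 1.08) = 18.4 m/s
Around a low, centrifugal force acts outward with Coriolis, so pressure-gradient force balances both:
(1/ρ)|∂P/∂n| = fV + V²/R  →  V² + fR·V − fR·V_g = 0
With fR = 1.26×10⁻⁴ × 1079×10³ m = 136 m/s:
V = [−fR + √((fR)² + 4 fR V_g)]/2 = [−136 + √(136² + 4×136×18.4)]/2 = 16.4 m/s
Subgeostrophic (V < V_g = 18.4 m/s), as expected around a low.
Converting: 16.4 m/s × 3.6 = 59 km/h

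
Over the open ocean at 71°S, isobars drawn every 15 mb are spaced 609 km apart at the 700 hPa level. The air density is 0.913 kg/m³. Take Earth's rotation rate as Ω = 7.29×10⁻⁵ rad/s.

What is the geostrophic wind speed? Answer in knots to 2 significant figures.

Coriolis parameter at 71°S:
f = 2Ω sin φ = 2 × 7.29×10⁻⁵ × sin 71° = 1.38×10⁻⁴ s⁻¹
Pressure gradient: |∂P/∂n| = 1500 Pa / 609000 m = 2.46×10⁻³ Pa/m
Geostrophic balance (pressure-gradient force = Coriolis force):
V_g = (1/(fρ)) |∂P/∂n| = 2.46×10⁻³ / (1.38×10⁻⁴ × 0.913) = 19.6 m/s
Converting: 19.6 m/s × 1.944 = 38 knots

38 knots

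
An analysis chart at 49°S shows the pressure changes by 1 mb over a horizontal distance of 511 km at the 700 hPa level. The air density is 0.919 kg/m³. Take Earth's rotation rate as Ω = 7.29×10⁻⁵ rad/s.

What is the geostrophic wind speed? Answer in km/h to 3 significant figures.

6.97 km/h

Coriolis parameter at 49°S:
f = 2Ω sin φ = 2 × 7.29×10⁻⁵ × sin 49° = 1.10×10⁻⁴ s⁻¹
Pressure gradient: |∂P/∂n| = 100 Pa / 511000 m = 1.96×10⁻⁴ Pa/m
Geostrophic balance (pressure-gradient force = Coriolis force):
V_g = (1/(fρ)) |∂P/∂n| = 1.96×10⁻⁴ / (1.10×10⁻⁴ × 0.919) = 1.94 m/s
Converting: 1.94 m/s × 3.6 = 6.97 km/h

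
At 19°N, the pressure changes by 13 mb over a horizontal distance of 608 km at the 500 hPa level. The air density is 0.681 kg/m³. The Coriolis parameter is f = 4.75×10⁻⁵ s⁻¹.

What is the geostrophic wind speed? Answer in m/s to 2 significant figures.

66 m/s

Pressure gradient: |∂P/∂n| = 1300 Pa / 608000 m = 2.14×10⁻³ Pa/m
Geostrophic balance (pressure-gradient force = Coriolis force):
V_g = (1/(fρ)) |∂P/∂n| = 2.14×10⁻³ / (4.75×10⁻⁵ × 0.681) = 66.1 m/s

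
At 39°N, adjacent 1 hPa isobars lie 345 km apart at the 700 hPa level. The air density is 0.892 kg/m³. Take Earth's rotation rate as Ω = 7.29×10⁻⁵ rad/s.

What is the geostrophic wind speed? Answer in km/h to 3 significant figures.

12.7 km/h

Coriolis parameter at 39°N:
f = 2Ω sin φ = 2 × 7.29×10⁻⁵ × sin 39° = 9.18×10⁻⁵ s⁻¹
Pressure gradient: |∂P/∂n| = 100 Pa / 345000 m = 2.90×10⁻⁴ Pa/m
Geostrophic balance (pressure-gradient force = Coriolis force):
V_g = (1/(fρ)) |∂P/∂n| = 2.90×10⁻⁴ / (9.18×10⁻⁵ × 0.892) = 3.54 m/s
Converting: 3.54 m/s × 3.6 = 12.7 km/h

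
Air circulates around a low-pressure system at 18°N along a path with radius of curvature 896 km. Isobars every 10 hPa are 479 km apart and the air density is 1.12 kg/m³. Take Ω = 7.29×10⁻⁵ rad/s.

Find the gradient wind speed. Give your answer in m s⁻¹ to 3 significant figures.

25.4 m s⁻¹

Coriolis parameter at 18°N:
f = 2Ω sin φ = 2 × 7.29×10⁻⁵ × sin 18° = 4.51×10⁻⁵ s⁻¹
Pressure gradient: |∂P/∂n| = 1000 Pa / 479000 m = 2.09×10⁻³ Pa/m
Geostrophic speed: V_g = |∂P/∂n|/(fρ) = 2.09×10⁻³/(4.51×10⁻⁵ × 1.12) = 41.4 m/s
Around a low, centrifugal force acts outward with Coriolis, so pressure-gradient force balances both:
(1/ρ)|∂P/∂n| = fV + V²/R  →  V² + fR·V − fR·V_g = 0
With fR = 4.51×10⁻⁵ × 896×10³ m = 40.4 m/s:
V = [−fR + √((fR)² + 4 fR V_g)]/2 = [−40.4 + √(40.4² + 4×40.4×41.4)]/2 = 25.4 m/s
Subgeostrophic (V < V_g = 41.4 m/s), as expected around a low.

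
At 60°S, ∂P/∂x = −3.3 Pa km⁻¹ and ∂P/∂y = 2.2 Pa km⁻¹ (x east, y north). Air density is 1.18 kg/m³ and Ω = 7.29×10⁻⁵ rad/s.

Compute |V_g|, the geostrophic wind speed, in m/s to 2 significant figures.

Coriolis parameter at 60°S:
f = 2Ω sin φ = 2 × 7.29×10⁻⁵ × sin 60° = 1.26×10⁻⁴ s⁻¹
In the Southern Hemisphere f is negative: f = −1.26×10⁻⁴ s⁻¹.
Component geostrophic relations (x east, y north):
u_g = −(1/(fρ)) ∂P/∂y,  v_g = (1/(fρ)) ∂P/∂x
u_g = −(2.2×10⁻³)/(−1.26×10⁻⁴ × 1.18) = 14.8 m/s;  v_g = (−3.3×10⁻³)/(−1.26×10⁻⁴ × 1.18) = 22.1 m/s
|V_g| = √(u_g² + v_g²) = 26.6 m/s

27 m/s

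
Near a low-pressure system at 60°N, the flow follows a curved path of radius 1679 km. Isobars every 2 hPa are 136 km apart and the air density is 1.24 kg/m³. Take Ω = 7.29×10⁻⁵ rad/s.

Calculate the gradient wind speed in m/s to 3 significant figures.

9.01 m/s

Coriolis parameter at 60°N:
f = 2Ω sin φ = 2 × 7.29×10⁻⁵ × sin 60° = 1.26×10⁻⁴ s⁻¹
Pressure gradient: |∂P/∂n| = 200 Pa / 136000 m = 1.47×10⁻³ Pa/m
Geostrophic speed: V_g = |∂P/∂n|/(fρ) = 1.47×10⁻³/(1.26×10⁻⁴ × 1.24) = 9.39 m/s
Around a low, centrifugal force acts outward with Coriolis, so pressure-gradient force balances both:
(1/ρ)|∂P/∂n| = fV + V²/R  →  V² + fR·V − fR·V_g = 0
With fR = 1.26×10⁻⁴ × 1679×10³ m = 212 m/s:
V = [−fR + √((fR)² + 4 fR V_g)]/2 = [−212 + √(212² + 4×212×9.39)]/2 = 9.01 m/s
Subgeostrophic (V < V_g = 9.39 m/s), as expected around a low.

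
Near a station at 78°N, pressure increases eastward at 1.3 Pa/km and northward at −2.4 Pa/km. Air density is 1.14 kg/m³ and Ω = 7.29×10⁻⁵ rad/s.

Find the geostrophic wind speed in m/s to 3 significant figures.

16.8 m/s

Coriolis parameter at 78°N:
f = 2Ω sin φ = 2 × 7.29×10⁻⁵ × sin 78° = 1.43×10⁻⁴ s⁻¹
Component geostrophic relations (x east, y north):
u_g = −(1/(fρ)) ∂P/∂y,  v_g = (1/(fρ)) ∂P/∂x
u_g = −(−2.4×10⁻³)/(1.43×10⁻⁴ × 1.14) = 14.8 m/s;  v_g = (1.3×10⁻³)/(1.43×10⁻⁴ × 1.14) = 8.00 m/s
|V_g| = √(u_g² + v_g²) = 16.8 m/s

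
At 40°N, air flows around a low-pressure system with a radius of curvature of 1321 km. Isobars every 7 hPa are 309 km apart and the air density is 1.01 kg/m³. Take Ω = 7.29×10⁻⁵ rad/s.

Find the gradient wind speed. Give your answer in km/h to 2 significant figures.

74 km/h

Coriolis parameter at 40°N:
f = 2Ω sin φ = 2 × 7.29×10⁻⁵ × sin 40° = 9.37×10⁻⁵ s⁻¹
Pressure gradient: |∂P/∂n| = 700 Pa / 309000 m = 2.27×10⁻³ Pa/m
Geostrophic speed: V_g = |∂P/∂n|/(fρ) = 2.27×10⁻³/(9.37×10⁻⁵ × 1.01) = 23.9 m/s
Around a low, centrifugal force acts outward with Coriolis, so pressure-gradient force balances both:
(1/ρ)|∂P/∂n| = fV + V²/R  →  V² + fR·V − fR·V_g = 0
With fR = 9.37×10⁻⁵ × 1321×10³ m = 124 m/s:
V = [−fR + √((fR)² + 4 fR V_g)]/2 = [−124 + √(124² + 4×124×23.9)]/2 = 20.5 m/s
Subgeostrophic (V < V_g = 23.9 m/s), as expected around a low.
Converting: 20.5 m/s × 3.6 = 74 km/h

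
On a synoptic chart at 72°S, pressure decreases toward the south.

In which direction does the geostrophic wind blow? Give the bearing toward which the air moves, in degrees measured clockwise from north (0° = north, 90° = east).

The pressure-gradient force points toward the south (bearing 180°).
Geostrophic balance: in the Southern Hemisphere the Coriolis force deflects motion to the left, so the geostrophic wind blows 90° to the left of the pressure-gradient force (low pressure on the right).
Rotating 180° by 90° counterclockwise gives 090° — the wind blows toward the east.

090°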